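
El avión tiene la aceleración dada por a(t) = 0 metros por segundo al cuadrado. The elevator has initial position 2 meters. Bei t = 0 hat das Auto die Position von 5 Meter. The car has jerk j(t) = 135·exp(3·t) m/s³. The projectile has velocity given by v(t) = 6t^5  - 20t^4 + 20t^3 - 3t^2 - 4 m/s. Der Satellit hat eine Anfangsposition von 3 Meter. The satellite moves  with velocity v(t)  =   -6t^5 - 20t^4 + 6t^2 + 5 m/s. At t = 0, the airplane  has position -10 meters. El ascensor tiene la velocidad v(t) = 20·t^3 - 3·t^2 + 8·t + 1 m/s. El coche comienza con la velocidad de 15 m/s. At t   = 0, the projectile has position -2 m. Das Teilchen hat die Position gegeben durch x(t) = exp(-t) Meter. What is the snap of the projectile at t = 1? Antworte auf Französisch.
Pour résoudre ceci, nous devons prendre 3 dérivées de notre équation de la vitesse v(t) = 6·t^5 - 20·t^4 + 20·t^3 - 3·t^2 - 4. En prenant d/dt de v(t), nous trouvons a(t) = 30·t^4 - 80·t^3 + 60·t^2 - 6·t. En dérivant l'accélération, nous obtenons le jerk: j(t) = 120·t^3 - 240·t^2 + 120·t - 6. En prenant d/dt de j(t), nous trouvons s(t) = 360·t^2 - 480·t + 120. De l'équation du snap s(t) = 360·t^2 - 480·t + 120, nous substituons t = 1 pour obtenir s = 0.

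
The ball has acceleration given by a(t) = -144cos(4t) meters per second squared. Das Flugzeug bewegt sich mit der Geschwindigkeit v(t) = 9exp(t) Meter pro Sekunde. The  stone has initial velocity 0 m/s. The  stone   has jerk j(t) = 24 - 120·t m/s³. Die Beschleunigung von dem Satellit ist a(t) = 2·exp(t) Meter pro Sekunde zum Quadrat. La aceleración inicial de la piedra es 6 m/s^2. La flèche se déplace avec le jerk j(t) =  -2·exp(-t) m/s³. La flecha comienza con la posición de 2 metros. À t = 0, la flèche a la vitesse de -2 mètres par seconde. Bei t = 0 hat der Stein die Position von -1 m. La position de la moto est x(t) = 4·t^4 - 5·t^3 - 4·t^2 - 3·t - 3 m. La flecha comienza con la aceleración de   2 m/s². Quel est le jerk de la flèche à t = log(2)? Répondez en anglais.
From the given jerk equation j(t) = -2·exp(-t), we substitute t = log(2) to get j = -1.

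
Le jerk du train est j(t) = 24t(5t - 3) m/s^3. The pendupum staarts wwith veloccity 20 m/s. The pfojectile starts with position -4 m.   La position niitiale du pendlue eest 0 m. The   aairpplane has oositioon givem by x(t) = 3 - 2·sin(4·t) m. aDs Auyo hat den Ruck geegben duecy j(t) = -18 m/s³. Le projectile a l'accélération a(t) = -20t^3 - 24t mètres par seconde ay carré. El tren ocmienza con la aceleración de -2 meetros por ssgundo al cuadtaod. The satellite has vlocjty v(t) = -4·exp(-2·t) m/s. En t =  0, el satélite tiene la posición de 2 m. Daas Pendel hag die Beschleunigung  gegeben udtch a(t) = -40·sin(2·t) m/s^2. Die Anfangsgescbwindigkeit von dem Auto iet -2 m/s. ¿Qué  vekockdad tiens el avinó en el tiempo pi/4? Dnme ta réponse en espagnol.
Para resolver esto, necesitamos tomar 1 derivada de nuestra ecuación de la posición x(t) = 3 - 2·sin(4·t). Derivando la posición, obtenemos la velocidad: v(t) = -8·cos(4·t). Usando v(t) = -8·cos(4·t) y sustituyendo t = pi/4, encontramos v = 8.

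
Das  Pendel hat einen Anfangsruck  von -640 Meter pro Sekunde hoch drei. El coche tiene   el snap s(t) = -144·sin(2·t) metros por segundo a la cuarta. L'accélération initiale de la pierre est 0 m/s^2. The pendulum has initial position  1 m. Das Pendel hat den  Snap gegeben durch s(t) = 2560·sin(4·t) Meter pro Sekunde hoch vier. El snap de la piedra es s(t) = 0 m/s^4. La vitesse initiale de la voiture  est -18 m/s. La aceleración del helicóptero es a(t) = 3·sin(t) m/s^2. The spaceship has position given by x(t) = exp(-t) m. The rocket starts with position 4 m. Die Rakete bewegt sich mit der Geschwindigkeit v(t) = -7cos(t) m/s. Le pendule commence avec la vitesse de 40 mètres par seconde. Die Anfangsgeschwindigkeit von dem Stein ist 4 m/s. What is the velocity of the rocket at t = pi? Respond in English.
We have velocity v(t) = -7·cos(t). Substituting t = pi: v(pi) = 7.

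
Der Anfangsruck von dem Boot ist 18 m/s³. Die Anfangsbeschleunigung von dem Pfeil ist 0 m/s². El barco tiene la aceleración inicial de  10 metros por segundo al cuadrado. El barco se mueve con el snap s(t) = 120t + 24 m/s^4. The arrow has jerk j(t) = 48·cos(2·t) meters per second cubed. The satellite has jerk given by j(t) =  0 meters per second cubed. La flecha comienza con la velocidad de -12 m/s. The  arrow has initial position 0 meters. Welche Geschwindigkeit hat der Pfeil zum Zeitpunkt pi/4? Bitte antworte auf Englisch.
To solve this, we need to take 2 integrals of our jerk equation j(t) = 48·cos(2·t). Integrating jerk and using the initial condition a(0) = 0, we get a(t) = 24·sin(2·t). Finding the antiderivative of a(t) and using v(0) = -12: v(t) = -12·cos(2·t). Using v(t) = -12·cos(2·t) and substituting t = pi/4, we find v = 0.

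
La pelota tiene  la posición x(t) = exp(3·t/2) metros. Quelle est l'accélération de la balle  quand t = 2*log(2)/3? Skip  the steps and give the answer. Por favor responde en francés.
La réponse est 9/2.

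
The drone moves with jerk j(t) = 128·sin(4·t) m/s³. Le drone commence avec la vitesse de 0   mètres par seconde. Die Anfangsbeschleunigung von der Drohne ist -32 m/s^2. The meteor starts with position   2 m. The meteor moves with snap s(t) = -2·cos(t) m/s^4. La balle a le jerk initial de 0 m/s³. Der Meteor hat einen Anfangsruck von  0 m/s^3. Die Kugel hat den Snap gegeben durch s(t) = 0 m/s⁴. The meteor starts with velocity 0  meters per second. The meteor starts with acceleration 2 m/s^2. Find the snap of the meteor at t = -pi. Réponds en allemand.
Aus der Gleichung für den Snap s(t) = -2·cos(t), setzen wir t = -pi ein und erhalten s = 2.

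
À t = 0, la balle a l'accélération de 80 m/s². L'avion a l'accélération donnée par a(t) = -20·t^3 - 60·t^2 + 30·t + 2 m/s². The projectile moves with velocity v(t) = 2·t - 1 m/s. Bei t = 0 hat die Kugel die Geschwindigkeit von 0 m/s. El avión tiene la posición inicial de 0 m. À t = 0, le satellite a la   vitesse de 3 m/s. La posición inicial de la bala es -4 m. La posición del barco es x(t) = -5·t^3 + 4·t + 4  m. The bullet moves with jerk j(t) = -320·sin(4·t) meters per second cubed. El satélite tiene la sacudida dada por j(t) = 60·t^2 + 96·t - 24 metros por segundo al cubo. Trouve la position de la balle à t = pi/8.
Nous devons trouver l'intégrale de notre équation du jerk j(t) = -320·sin(4·t) 3 fois. La primitive du jerk est l'accélération. En utilisant a(0) = 80, nous obtenons a(t) = 80·cos(4·t). En intégrant l'accélération et en utilisant la condition initiale v(0) = 0, nous obtenons v(t) = 20·sin(4·t). L'intégrale de la vitesse est la position. En utilisant x(0) = -4, nous obtenons x(t) = 1 - 5·cos(4·t). Nous avons la position x(t) = 1 - 5·cos(4·t). En substituant t = pi/8: x(pi/8) = 1.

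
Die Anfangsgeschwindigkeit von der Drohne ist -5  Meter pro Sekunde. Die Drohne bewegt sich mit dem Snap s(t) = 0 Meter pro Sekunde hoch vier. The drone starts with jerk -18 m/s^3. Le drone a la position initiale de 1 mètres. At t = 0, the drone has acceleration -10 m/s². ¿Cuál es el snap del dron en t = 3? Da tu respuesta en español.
De la ecuación del snap s(t) = 0, sustituimos t = 3 para obtener s = 0.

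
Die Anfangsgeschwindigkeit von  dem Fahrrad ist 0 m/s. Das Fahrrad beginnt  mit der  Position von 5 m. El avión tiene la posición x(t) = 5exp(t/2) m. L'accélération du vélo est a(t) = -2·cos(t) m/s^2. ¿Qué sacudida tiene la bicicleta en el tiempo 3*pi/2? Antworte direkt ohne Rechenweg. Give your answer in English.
At t = 3*pi/2, j = -2.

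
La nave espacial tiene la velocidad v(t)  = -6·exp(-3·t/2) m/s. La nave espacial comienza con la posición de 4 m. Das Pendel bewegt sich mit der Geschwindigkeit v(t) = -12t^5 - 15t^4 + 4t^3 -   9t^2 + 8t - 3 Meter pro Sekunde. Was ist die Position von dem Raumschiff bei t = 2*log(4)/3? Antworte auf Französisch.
Nous devons intégrer notre équation de la vitesse v(t) = -6·exp(-3·t/2) 1 fois. En prenant ∫v(t)dt et en appliquant x(0) = 4, nous trouvons x(t) = 4·exp(-3·t/2). De l'équation de la position x(t) = 4·exp(-3·t/2), nous substituons t = 2*log(4)/3 pour obtenir x = 1.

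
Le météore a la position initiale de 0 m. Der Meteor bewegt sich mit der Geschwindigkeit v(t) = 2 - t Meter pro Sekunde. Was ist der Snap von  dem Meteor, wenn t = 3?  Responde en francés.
Nous devons dériver notre équation de la vitesse v(t) = 2 - t 3 fois. La dérivée de la vitesse donne l'accélération: a(t) = -1. En dérivant l'accélération, nous obtenons le jerk: j(t) = 0. En dérivant le jerk, nous obtenons le snap: s(t) = 0. De l'équation du snap s(t) = 0, nous substituons t = 3 pour obtenir s = 0.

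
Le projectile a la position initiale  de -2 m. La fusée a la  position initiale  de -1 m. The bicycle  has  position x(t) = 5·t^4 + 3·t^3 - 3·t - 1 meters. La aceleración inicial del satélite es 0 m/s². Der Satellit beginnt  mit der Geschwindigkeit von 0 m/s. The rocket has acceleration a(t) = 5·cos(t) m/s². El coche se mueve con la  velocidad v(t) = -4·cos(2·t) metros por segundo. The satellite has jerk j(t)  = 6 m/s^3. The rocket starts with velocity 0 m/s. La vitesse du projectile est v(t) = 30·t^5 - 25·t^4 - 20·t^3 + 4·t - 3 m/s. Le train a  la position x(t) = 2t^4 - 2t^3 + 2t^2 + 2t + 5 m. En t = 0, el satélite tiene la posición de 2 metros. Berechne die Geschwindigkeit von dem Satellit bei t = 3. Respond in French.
Pour résoudre ceci, nous devons prendre 2 intégrales de notre équation du jerk j(t) = 6. La primitive du jerk est l'accélération. En utilisant a(0) = 0, nous obtenons a(t) = 6·t. L'intégrale de l'accélération est la vitesse. En utilisant v(0) = 0, nous obtenons v(t) = 3·t^2. Nous avons la vitesse v(t) = 3·t^2. En substituant t = 3: v(3) = 27.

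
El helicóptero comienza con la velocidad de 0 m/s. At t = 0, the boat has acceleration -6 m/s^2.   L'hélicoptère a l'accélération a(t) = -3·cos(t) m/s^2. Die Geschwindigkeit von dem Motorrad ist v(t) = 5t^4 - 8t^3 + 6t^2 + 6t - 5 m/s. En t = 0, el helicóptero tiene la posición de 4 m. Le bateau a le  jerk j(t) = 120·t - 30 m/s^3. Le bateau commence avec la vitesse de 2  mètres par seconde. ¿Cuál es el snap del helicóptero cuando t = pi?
Debemos derivar nuestra ecuación de la aceleración a(t) = -3·cos(t) 2 veces. Derivando la aceleración, obtenemos la sacudida: j(t) = 3·sin(t). Tomando d/dt de j(t), encontramos s(t) = 3·cos(t). Usando s(t) = 3·cos(t) y sustituyendo t = pi, encontramos s = -3.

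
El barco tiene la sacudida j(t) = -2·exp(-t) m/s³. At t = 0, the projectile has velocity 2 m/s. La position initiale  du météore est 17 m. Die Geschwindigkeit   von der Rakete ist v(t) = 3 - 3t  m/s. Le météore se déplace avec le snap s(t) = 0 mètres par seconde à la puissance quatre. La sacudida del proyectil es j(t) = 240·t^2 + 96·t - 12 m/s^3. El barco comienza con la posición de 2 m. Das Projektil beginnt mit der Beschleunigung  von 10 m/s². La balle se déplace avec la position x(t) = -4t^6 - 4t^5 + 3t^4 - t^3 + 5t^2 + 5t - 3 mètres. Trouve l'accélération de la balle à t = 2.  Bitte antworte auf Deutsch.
Ausgehend von der Position x(t) = -4·t^6 - 4·t^5 + 3·t^4 - t^3 + 5·t^2 + 5·t - 3, nehmen wir 2 Ableitungen. Durch Ableiten von der Position erhalten wir die Geschwindigkeit: v(t) = -24·t^5 - 20·t^4 + 12·t^3 - 3·t^2 + 10·t + 5. Durch Ableiten von der Geschwindigkeit erhalten wir die Beschleunigung: a(t) = -120·t^4 - 80·t^3 + 36·t^2 - 6·t + 10. Aus der Gleichung für die Beschleunigung a(t) = -120·t^4 - 80·t^3 + 36·t^2 - 6·t + 10, setzen wir t = 2 ein und erhalten a = -2418.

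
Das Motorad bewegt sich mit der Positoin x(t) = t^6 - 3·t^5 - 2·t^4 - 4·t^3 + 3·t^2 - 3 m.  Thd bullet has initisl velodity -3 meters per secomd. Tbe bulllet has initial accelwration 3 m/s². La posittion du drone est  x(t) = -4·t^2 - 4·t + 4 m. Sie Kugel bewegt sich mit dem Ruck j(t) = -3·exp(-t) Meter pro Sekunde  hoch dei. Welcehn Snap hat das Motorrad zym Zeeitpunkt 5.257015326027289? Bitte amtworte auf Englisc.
We must differentiate our position equation x(t) = t^6 - 3·t^5 - 2·t^4 - 4·t^3 + 3·t^2 - 3 4 times. Taking d/dt of x(t), we find v(t) = 6·t^5 - 15·t^4 - 8·t^3 - 12·t^2 + 6·t. The derivative of velocity gives acceleration: a(t) = 30·t^4 - 60·t^3 - 24·t^2 - 24·t + 6. The derivative of acceleration gives jerk: j(t) = 120·t^3 - 180·t^2 - 48·t - 24. The derivative of jerk gives snap: s(t) = 360·t^2 - 360·t - 48. From the given snap equation s(t) = 360·t^2 - 360·t - 48, we substitute t = 5.257015326027289 to get s = 8008.51013234106.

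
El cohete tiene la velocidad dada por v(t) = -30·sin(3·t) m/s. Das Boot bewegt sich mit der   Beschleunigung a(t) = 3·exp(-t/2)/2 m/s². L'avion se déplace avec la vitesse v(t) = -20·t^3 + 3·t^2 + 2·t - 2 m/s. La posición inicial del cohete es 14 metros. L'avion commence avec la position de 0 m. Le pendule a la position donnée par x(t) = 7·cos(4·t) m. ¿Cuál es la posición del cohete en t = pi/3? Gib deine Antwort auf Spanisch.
Debemos encontrar la antiderivada de nuestra ecuación de la velocidad v(t) = -30·sin(3·t) 1 vez. Tomando ∫v(t)dt y aplicando x(0) = 14, encontramos x(t) = 10·cos(3·t) + 4. Tenemos la posición x(t) = 10·cos(3·t) + 4. Sustituyendo t = pi/3: x(pi/3) = -6.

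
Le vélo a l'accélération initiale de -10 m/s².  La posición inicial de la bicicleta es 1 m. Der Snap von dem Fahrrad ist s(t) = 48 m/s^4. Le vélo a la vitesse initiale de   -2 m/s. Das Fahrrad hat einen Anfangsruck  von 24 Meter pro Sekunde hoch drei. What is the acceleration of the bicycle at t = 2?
To find the answer, we compute 2 antiderivatives of s(t) = 48. Integrating snap and using the initial condition j(0) = 24, we get j(t) = 48·t + 24. The antiderivative of jerk is acceleration. Using a(0) = -10, we get a(t) = 24·t^2 + 24·t - 10. From the given acceleration equation a(t) = 24·t^2 + 24·t - 10, we substitute t = 2 to get a = 134.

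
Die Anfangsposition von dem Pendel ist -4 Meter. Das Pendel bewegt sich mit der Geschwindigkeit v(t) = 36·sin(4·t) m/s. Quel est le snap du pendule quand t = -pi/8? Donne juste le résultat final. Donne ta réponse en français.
s(-pi/8) = 0.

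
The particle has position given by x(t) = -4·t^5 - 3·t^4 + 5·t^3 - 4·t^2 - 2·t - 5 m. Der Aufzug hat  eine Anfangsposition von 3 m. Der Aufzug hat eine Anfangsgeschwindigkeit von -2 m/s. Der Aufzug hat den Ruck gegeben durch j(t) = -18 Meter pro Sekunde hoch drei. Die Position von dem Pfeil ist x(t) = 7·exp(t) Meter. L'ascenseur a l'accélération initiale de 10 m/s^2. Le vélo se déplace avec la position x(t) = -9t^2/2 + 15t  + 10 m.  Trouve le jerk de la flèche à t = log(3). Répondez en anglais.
Starting from position x(t) = 7·exp(t), we take 3 derivatives. Differentiating position, we get velocity: v(t) = 7·exp(t). The derivative of velocity gives acceleration: a(t) = 7·exp(t). The derivative of acceleration gives jerk: j(t) = 7·exp(t). Using j(t) = 7·exp(t) and substituting t = log(3), we find j = 21.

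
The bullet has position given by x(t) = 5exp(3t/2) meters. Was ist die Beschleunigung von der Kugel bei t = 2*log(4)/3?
Wir müssen unsere Gleichung für die Position x(t) = 5·exp(3·t/2) 2-mal ableiten. Die Ableitung von der Position ergibt die Geschwindigkeit: v(t) = 15·exp(3·t/2)/2. Mit d/dt von v(t) finden wir a(t) = 45·exp(3·t/2)/4. Mit a(t) = 45·exp(3·t/2)/4 und Einsetzen von t = 2*log(4)/3, finden wir a = 45.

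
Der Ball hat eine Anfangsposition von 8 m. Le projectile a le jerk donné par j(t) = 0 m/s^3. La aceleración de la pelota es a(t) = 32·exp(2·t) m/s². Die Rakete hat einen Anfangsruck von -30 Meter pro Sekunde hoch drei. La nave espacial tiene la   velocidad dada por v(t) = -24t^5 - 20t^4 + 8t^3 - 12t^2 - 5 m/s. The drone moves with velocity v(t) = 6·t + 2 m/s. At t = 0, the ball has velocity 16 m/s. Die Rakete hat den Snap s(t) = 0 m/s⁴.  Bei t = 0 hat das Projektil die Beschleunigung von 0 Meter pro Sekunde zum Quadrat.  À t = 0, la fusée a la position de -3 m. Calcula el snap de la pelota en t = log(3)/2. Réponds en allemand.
Ausgehend von der Beschleunigung a(t) = 32·exp(2·t), nehmen wir 2 Ableitungen. Mit d/dt von a(t) finden wir j(t) = 64·exp(2·t). Mit d/dt von j(t) finden wir s(t) = 128·exp(2·t). Mit s(t) = 128·exp(2·t) und Einsetzen von t = log(3)/2, finden wir s = 384.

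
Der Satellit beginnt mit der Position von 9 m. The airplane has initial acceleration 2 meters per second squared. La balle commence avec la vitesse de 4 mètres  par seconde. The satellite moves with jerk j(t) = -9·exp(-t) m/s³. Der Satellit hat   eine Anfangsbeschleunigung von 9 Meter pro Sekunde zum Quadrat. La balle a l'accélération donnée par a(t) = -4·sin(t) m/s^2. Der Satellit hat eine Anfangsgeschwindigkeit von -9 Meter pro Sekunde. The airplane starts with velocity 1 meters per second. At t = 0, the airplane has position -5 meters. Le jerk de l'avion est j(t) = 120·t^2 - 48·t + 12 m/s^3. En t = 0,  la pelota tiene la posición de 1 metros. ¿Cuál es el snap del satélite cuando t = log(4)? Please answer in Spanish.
Partiendo de la sacudida j(t) = -9·exp(-t), tomamos 1 derivada. La derivada de la sacudida da el snap: s(t) = 9·exp(-t). Tenemos el snap s(t) = 9·exp(-t). Sustituyendo t = log(4): s(log(4)) = 9/4.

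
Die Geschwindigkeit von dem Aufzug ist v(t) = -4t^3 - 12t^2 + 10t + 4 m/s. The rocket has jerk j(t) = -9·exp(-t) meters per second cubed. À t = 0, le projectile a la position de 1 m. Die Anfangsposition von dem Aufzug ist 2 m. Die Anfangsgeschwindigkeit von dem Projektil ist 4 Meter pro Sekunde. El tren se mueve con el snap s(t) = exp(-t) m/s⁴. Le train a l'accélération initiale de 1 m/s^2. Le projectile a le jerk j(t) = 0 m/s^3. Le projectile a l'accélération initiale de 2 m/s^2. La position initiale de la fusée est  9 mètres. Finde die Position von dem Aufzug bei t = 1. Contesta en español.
Debemos encontrar la antiderivada de nuestra ecuación de la velocidad v(t) = -4·t^3 - 12·t^2 + 10·t + 4 1 vez. La antiderivada de la velocidad, con x(0) = 2, da la posición: x(t) = -t^4 - 4·t^3 + 5·t^2 + 4·t + 2. Usando x(t) = -t^4 - 4·t^3 + 5·t^2 + 4·t + 2 y sustituyendo t = 1, encontramos x = 6.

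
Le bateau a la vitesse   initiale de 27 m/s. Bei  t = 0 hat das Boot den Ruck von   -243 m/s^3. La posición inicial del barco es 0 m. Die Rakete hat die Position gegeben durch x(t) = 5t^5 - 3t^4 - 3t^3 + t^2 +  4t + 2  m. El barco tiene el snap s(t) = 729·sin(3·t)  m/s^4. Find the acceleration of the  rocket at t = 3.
Starting from position x(t) = 5·t^5 - 3·t^4 - 3·t^3 + t^2 + 4·t + 2, we take 2 derivatives. Differentiating position, we get velocity: v(t) = 25·t^4 - 12·t^3 - 9·t^2 + 2·t + 4. The derivative of velocity gives acceleration: a(t) = 100·t^3 - 36·t^2 - 18·t + 2. From the given acceleration equation a(t) = 100·t^3 - 36·t^2 - 18·t + 2, we substitute t = 3 to get a = 2324.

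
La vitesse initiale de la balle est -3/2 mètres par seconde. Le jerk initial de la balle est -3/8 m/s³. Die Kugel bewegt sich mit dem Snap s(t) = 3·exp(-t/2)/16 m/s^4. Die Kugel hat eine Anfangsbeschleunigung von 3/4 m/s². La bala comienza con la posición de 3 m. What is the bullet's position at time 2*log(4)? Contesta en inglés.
We need to integrate our snap equation s(t) = 3·exp(-t/2)/16 4 times. The integral of snap is jerk. Using j(0) = -3/8, we get j(t) = -3·exp(-t/2)/8. Finding the integral of j(t) and using a(0) = 3/4: a(t) = 3·exp(-t/2)/4. The integral of acceleration is velocity. Using v(0) = -3/2, we get v(t) = -3·exp(-t/2)/2. The integral of velocity, with x(0) = 3, gives position: x(t) = 3·exp(-t/2). From the given position equation x(t) = 3·exp(-t/2), we substitute t = 2*log(4) to get x = 3/4.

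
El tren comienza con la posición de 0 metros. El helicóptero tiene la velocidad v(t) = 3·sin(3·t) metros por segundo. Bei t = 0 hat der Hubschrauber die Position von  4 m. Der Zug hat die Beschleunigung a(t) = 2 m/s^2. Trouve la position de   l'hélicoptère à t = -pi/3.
Nous devons trouver l'intégrale de notre équation de la vitesse v(t) = 3·sin(3·t) 1 fois. La primitive de la vitesse est la position. En utilisant x(0) = 4, nous obtenons x(t) = 5 - cos(3·t). En utilisant x(t) = 5 - cos(3·t) et en substituant t = -pi/3, nous trouvons x = 6.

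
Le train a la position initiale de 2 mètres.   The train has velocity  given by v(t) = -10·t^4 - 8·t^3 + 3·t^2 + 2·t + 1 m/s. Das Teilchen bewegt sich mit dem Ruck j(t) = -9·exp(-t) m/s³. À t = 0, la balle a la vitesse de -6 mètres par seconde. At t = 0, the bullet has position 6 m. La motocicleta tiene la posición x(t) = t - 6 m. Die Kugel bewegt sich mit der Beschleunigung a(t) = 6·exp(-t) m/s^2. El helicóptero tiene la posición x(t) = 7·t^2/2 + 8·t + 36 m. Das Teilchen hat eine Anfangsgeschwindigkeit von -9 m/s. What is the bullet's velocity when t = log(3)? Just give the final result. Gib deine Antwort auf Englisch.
The velocity at t = log(3) is v = -2.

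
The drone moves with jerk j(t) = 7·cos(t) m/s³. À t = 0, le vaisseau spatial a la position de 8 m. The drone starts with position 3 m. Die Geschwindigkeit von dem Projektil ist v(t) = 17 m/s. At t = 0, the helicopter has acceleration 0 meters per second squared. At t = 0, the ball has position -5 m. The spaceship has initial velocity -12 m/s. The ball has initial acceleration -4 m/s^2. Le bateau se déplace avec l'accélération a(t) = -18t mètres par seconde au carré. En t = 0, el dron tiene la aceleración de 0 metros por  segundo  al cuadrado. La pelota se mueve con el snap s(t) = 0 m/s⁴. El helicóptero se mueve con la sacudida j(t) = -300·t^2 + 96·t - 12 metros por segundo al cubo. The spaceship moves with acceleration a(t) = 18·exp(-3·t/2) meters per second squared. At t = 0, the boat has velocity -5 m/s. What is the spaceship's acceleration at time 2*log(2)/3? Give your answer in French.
En utilisant a(t) = 18·exp(-3·t/2) et en substituant t = 2*log(2)/3, nous trouvons a = 9.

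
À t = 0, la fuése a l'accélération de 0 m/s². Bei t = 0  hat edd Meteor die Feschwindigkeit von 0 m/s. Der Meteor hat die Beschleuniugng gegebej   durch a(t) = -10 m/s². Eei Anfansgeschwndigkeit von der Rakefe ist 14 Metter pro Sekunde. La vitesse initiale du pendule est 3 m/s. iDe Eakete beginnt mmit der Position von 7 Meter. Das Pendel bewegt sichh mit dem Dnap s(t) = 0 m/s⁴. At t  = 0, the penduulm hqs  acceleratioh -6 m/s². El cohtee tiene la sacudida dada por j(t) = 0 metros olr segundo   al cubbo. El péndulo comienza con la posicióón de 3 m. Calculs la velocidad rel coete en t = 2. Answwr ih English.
Starting from jerk j(t) = 0, we take 2 integrals. The antiderivative of jerk, with a(0) = 0, gives acceleration: a(t) = 0. Taking ∫a(t)dt and applying v(0) = 14, we find v(t) = 14. From the given velocity equation v(t) = 14, we substitute t = 2 to get v = 14.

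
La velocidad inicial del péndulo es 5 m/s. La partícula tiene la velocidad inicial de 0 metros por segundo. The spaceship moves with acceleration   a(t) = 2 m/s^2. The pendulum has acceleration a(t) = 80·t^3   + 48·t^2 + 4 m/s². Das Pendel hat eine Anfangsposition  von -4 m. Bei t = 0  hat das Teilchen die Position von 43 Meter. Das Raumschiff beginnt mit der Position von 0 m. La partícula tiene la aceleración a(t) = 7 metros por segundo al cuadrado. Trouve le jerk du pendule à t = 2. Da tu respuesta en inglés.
Starting from acceleration a(t) = 80·t^3 + 48·t^2 + 4, we take 1 derivative. Taking d/dt of a(t), we find j(t) = 240·t^2 + 96·t. Using j(t) = 240·t^2 + 96·t and substituting t = 2, we find j = 1152.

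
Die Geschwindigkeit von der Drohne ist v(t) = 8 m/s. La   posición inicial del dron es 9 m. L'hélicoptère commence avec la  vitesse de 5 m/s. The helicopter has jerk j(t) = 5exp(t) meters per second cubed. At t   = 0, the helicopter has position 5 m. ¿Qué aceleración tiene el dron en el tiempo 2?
Debemos derivar nuestra ecuación de la velocidad v(t) = 8 1 vez. Derivando la velocidad, obtenemos la aceleración: a(t) = 0. Tenemos la aceleración a(t) = 0. Sustituyendo t = 2: a(2) = 0.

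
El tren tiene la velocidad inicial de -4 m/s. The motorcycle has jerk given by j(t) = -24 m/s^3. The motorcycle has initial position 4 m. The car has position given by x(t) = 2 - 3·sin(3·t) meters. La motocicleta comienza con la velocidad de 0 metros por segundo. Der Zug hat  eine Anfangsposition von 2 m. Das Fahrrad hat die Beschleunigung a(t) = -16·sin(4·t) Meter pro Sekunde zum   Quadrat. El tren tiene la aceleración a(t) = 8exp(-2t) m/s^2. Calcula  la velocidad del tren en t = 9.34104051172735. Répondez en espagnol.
Debemos encontrar la antiderivada de nuestra ecuación de la aceleración a(t) = 8·exp(-2·t) 1 vez. Tomando ∫a(t)dt y aplicando v(0) = -4, encontramos v(t) = -4·exp(-2·t). Tenemos la velocidad v(t) = -4·exp(-2·t). Sustituyendo t = 9.34104051172735: v(9.34104051172735) = -3.07989061460923E-8.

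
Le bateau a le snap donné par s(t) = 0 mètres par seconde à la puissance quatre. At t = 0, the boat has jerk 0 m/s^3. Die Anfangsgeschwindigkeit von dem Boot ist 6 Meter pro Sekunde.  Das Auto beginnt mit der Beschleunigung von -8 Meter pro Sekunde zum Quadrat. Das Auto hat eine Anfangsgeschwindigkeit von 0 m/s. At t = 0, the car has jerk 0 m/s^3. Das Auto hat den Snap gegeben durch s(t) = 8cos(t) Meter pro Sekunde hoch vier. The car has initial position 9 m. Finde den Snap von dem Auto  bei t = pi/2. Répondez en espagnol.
De la ecuación del snap s(t) = 8·cos(t), sustituimos t = pi/2 para obtener s = 0.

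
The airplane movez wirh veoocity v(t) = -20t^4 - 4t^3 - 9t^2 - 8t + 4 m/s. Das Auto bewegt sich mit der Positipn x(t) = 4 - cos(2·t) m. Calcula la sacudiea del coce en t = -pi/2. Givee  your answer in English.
To solve this, we need to take 3 derivatives of our position equation x(t) = 4 - cos(2·t). The derivative of position gives velocity: v(t) = 2·sin(2·t). Differentiating velocity, we get acceleration: a(t) = 4·cos(2·t). Differentiating acceleration, we get jerk: j(t) = -8·sin(2·t). Using j(t) = -8·sin(2·t) and substituting t = -pi/2, we find j = 0.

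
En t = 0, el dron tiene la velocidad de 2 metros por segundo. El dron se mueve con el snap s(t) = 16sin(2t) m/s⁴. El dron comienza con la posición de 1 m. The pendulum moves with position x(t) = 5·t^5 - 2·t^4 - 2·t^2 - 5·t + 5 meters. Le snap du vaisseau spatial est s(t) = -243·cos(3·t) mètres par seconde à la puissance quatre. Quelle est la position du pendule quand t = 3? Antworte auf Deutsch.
Wir haben die Position x(t) = 5·t^5 - 2·t^4 - 2·t^2 - 5·t + 5. Durch Einsetzen von t = 3: x(3) = 1025.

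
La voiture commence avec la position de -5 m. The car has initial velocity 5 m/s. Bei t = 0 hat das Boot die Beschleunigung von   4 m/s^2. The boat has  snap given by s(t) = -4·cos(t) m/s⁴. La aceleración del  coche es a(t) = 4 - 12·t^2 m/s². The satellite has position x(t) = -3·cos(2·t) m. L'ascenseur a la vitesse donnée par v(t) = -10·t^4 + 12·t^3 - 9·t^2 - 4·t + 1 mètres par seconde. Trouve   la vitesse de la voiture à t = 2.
Nous devons trouver la primitive de notre équation de l'accélération a(t) = 4 - 12·t^2 1 fois. La primitive de l'accélération est la vitesse. En utilisant v(0) = 5, nous obtenons v(t) = -4·t^3 + 4·t + 5. De l'équation de la vitesse v(t) = -4·t^3 + 4·t + 5, nous substituons t = 2 pour obtenir v = -19.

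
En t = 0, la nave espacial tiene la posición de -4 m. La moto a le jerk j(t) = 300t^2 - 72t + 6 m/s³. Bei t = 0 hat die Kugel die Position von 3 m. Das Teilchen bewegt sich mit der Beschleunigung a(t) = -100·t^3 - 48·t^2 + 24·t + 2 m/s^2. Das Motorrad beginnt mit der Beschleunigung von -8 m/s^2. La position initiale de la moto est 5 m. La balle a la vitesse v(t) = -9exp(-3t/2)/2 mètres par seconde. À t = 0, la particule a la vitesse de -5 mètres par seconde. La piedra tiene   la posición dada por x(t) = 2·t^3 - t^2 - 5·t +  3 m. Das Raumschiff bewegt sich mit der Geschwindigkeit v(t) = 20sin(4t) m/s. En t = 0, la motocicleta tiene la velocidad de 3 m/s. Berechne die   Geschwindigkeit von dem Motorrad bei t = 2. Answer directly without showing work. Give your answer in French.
La réponse est 303.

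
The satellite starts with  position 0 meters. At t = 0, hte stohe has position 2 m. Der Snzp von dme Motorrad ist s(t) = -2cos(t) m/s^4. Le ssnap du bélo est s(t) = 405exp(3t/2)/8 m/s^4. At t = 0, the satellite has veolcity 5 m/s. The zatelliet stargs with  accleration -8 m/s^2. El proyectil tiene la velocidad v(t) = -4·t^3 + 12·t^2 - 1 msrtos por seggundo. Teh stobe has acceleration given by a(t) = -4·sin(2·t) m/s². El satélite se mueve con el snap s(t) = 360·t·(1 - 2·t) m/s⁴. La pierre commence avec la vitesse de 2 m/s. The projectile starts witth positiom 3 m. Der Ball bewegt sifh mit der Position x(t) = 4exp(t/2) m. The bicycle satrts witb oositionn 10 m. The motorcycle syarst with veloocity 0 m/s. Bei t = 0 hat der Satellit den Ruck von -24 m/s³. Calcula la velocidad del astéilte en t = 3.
Para resolver esto, necesitamos tomar 3 integrales de nuestra ecuación del snap s(t) = 360·t·(1 - 2·t). Integrando el snap y usando la condición inicial j(0) = -24, obtenemos j(t) = -240·t^3 + 180·t^2 - 24. Tomando ∫j(t)dt y aplicando a(0) = -8, encontramos a(t) = -60·t^4 + 60·t^3 - 24·t - 8. Integrando la aceleración y usando la condición inicial v(0) = 5, obtenemos v(t) = -12·t^5 + 15·t^4 - 12·t^2 - 8·t + 5. Usando v(t) = -12·t^5 + 15·t^4 - 12·t^2 - 8·t + 5 y sustituyendo t = 3, encontramos v = -1828.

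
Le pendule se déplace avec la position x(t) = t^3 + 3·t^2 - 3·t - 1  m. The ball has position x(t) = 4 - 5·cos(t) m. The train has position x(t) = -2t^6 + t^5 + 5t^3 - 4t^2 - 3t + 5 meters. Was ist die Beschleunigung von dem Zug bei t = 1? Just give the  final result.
Die Beschleunigung bei t = 1 ist a = -18.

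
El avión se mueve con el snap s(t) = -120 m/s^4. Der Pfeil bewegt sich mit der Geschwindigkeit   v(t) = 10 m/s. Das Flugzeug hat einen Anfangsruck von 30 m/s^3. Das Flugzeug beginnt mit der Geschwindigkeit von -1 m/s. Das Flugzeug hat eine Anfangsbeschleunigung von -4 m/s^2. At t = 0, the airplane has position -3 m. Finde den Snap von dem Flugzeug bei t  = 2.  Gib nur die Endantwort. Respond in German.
Der Snap bei t = 2 ist s = -120.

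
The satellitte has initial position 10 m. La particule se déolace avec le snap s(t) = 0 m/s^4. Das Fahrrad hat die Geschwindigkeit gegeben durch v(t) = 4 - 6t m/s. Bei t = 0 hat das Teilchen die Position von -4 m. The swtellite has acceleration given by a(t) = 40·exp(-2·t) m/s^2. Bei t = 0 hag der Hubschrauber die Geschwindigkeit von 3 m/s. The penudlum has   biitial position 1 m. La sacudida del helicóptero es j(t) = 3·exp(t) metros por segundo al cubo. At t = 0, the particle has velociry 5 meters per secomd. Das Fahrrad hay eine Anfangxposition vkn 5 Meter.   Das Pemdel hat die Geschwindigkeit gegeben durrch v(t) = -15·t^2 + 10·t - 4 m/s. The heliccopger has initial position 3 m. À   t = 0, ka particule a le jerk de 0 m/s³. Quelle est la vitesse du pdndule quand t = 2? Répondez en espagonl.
De la ecuación de la velocidad v(t) = -15·t^2 + 10·t - 4, sustituimos t = 2 para obtener v = -44.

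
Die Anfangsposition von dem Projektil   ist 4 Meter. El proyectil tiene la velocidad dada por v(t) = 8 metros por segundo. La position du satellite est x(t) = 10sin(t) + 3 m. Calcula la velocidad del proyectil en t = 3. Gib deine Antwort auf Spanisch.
Tenemos la velocidad v(t) = 8. Sustituyendo t = 3: v(3) = 8.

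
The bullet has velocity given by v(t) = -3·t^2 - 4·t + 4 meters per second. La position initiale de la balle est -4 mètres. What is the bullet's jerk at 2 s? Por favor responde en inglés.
Starting from velocity v(t) = -3·t^2 - 4·t + 4, we take 2 derivatives. Differentiating velocity, we get acceleration: a(t) = -6·t - 4. The derivative of acceleration gives jerk: j(t) = -6. We have jerk j(t) = -6. Substituting t = 2: j(2) = -6.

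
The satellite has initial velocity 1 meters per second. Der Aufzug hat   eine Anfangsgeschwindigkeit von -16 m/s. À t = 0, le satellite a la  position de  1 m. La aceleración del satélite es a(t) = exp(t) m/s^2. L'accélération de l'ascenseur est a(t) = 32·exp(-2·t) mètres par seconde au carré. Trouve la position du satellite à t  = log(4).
Nous devons intégrer notre équation de l'accélération a(t) = exp(t) 2 fois. En prenant ∫a(t)dt et en appliquant v(0) = 1, nous trouvons v(t) = exp(t). L'intégrale de la vitesse, avec x(0) = 1, donne la position: x(t) = exp(t). Nous avons la position x(t) = exp(t). En substituant t = log(4): x(log(4)) = 4.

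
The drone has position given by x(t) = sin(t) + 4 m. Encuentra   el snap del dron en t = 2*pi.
Partiendo de la posición x(t) = sin(t) + 4, tomamos 4 derivadas. La derivada de la posición da la velocidad: v(t) = cos(t). La derivada de la velocidad da la aceleración: a(t) = -sin(t). La derivada de la aceleración da la sacudida: j(t) = -cos(t). Derivando la sacudida, obtenemos el snap: s(t) = sin(t). Usando s(t) = sin(t) y sustituyendo t = 2*pi, encontramos s = 0.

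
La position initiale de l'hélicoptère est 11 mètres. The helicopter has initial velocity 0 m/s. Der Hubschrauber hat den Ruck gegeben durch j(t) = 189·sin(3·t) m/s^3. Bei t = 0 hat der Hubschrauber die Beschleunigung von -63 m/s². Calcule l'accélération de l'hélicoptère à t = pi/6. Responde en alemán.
Um dies zu lösen, müssen wir 1 Integral unserer Gleichung für den Ruck j(t) = 189·sin(3·t) finden. Durch Integration von dem Ruck und Verwendung der Anfangsbedingung a(0) = -63, erhalten wir a(t) = -63·cos(3·t). Mit a(t) = -63·cos(3·t) und Einsetzen von t = pi/6, finden wir a = 0.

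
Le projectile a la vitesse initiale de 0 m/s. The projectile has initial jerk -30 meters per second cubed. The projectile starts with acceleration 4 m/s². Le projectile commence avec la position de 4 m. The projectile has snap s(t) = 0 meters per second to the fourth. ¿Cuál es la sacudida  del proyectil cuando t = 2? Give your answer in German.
Wir müssen die Stammfunktion unserer Gleichung für den Snap s(t) = 0 1-mal finden. Durch Integration von dem Snap und Verwendung der Anfangsbedingung j(0) = -30, erhalten wir j(t) = -30. Wir haben den Ruck j(t) = -30. Durch Einsetzen von t = 2: j(2) = -30.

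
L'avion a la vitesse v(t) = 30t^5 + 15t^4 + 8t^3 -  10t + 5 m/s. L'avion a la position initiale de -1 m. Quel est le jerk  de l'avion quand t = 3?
Pour résoudre ceci, nous devons prendre 2 dérivées de notre équation de la vitesse v(t) = 30·t^5 + 15·t^4 + 8·t^3 - 10·t + 5. En prenant d/dt de v(t), nous trouvons a(t) = 150·t^4 + 60·t^3 + 24·t^2 - 10. La dérivée de l'accélération donne le jerk: j(t) = 600·t^3 + 180·t^2 + 48·t. En utilisant j(t) = 600·t^3 + 180·t^2 + 48·t et en substituant t = 3, nous trouvons j = 17964.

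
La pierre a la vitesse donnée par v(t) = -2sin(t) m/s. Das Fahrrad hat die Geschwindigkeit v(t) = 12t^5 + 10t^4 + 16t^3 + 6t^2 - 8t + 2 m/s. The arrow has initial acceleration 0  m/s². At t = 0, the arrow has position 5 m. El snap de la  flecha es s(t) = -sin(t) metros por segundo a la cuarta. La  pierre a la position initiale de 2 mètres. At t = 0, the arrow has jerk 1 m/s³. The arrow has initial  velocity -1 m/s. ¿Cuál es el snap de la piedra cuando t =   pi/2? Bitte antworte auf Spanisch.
Para resolver esto, necesitamos tomar 3 derivadas de nuestra ecuación de la velocidad v(t) = -2·sin(t). Derivando la velocidad, obtenemos la aceleración: a(t) = -2·cos(t). Derivando la aceleración, obtenemos la sacudida: j(t) = 2·sin(t). La derivada de la sacudida da el snap: s(t) = 2·cos(t). De la ecuación del snap s(t) = 2·cos(t), sustituimos t = pi/2 para obtener s = 0.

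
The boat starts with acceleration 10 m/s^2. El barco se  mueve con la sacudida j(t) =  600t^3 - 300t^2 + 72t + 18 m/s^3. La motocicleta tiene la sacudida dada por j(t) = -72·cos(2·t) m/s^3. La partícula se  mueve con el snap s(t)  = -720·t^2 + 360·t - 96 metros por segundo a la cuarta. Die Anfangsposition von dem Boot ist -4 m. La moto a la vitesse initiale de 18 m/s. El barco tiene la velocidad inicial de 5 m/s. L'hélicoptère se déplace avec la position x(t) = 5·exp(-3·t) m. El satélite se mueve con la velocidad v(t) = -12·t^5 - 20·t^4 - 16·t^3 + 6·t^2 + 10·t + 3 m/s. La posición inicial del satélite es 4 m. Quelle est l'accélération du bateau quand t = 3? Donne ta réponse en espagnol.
Necesitamos integrar nuestra ecuación de la sacudida j(t) = 600·t^3 - 300·t^2 + 72·t + 18 1 vez. La antiderivada de la sacudida, con a(0) = 10, da la aceleración: a(t) = 150·t^4 - 100·t^3 + 36·t^2 + 18·t + 10. Usando a(t) = 150·t^4 - 100·t^3 + 36·t^2 + 18·t + 10 y sustituyendo t = 3, encontramos a = 9838.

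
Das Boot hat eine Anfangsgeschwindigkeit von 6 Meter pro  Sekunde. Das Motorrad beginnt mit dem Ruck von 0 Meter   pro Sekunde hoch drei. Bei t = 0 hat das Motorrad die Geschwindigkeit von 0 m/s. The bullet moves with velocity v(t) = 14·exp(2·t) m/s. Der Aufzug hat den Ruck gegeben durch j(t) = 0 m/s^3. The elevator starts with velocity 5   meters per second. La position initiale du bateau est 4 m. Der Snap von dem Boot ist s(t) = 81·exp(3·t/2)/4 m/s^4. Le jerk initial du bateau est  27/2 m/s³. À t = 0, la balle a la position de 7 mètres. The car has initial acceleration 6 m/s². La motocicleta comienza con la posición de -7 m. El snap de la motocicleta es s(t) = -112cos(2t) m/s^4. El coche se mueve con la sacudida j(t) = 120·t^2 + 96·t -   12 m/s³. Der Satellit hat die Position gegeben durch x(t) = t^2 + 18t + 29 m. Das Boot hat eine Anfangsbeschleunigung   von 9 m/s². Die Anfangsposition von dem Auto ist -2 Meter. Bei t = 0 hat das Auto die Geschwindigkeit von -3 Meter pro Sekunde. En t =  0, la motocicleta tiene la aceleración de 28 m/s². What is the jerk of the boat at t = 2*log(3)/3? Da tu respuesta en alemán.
Ausgehend von dem Snap s(t) = 81·exp(3·t/2)/4, nehmen wir 1 Integral. Die Stammfunktion von dem Snap ist der Ruck. Mit j(0) = 27/2 erhalten wir j(t) = 27·exp(3·t/2)/2. Aus der Gleichung für den Ruck j(t) = 27·exp(3·t/2)/2, setzen wir t = 2*log(3)/3 ein und erhalten j = 81/2.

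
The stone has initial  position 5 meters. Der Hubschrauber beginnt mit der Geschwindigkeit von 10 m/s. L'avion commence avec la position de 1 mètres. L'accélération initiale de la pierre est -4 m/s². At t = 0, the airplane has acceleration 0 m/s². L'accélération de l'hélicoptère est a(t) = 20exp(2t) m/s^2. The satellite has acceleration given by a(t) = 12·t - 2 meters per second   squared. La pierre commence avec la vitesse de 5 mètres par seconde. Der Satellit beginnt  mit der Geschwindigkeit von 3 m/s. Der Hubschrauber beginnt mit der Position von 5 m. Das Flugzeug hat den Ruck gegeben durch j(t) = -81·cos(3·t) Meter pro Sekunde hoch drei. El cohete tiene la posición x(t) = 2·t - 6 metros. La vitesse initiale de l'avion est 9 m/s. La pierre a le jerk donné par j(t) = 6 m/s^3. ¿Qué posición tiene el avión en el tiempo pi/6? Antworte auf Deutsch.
Um dies zu lösen, müssen wir 3 Integrale unserer Gleichung für den Ruck j(t) = -81·cos(3·t) finden. Die Stammfunktion von dem Ruck ist die Beschleunigung. Mit a(0) = 0 erhalten wir a(t) = -27·sin(3·t). Durch Integration von der Beschleunigung und Verwendung der Anfangsbedingung v(0) = 9, erhalten wir v(t) = 9·cos(3·t). Durch Integration von der Geschwindigkeit und Verwendung der Anfangsbedingung x(0) = 1, erhalten wir x(t) = 3·sin(3·t) + 1. Wir haben die Position x(t) = 3·sin(3·t) + 1. Durch Einsetzen von t = pi/6: x(pi/6) = 4.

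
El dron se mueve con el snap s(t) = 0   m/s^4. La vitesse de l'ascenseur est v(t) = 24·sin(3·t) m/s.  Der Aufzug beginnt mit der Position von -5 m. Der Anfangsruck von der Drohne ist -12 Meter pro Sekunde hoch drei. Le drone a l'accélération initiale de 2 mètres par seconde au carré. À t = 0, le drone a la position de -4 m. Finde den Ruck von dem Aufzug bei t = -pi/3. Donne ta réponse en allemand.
Wir müssen unsere Gleichung für die Geschwindigkeit v(t) = 24·sin(3·t) 2-mal ableiten. Mit d/dt von v(t) finden wir a(t) = 72·cos(3·t). Durch Ableiten von der Beschleunigung erhalten wir den Ruck: j(t) = -216·sin(3·t). Wir haben den Ruck j(t) = -216·sin(3·t). Durch Einsetzen von t = -pi/3: j(-pi/3) = 0.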